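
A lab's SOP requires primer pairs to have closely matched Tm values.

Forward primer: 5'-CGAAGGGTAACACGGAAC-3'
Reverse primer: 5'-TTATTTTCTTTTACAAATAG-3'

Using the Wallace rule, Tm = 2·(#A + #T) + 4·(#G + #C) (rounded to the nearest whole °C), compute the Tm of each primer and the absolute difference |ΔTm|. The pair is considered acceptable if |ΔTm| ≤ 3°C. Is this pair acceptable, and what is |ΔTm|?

Forward: A=7 T=1 G=6 C=4 → Tm = 2·8 + 4·10 = 56°C.
Reverse: A=6 T=11 G=1 C=2 → Tm = 2·17 + 4·3 = 46°C.
|ΔTm| = |56 − 46| = 10°C, > 3°C.

|ΔTm| = 10°C; the pair is not acceptable.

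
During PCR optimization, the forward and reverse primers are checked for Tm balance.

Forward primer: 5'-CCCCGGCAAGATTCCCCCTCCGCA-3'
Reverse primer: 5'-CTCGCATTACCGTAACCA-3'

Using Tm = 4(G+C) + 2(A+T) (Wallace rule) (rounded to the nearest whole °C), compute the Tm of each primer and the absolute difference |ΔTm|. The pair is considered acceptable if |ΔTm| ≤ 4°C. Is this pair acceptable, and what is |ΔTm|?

|ΔTm| = 28°C; the pair is not acceptable.

Forward: A=4 T=3 G=4 C=13 → Tm = 2·7 + 4·17 = 82°C.
Reverse: A=5 T=4 G=2 C=7 → Tm = 2·9 + 4·9 = 54°C.
|ΔTm| = |82 − 54| = 28°C, > 4°C.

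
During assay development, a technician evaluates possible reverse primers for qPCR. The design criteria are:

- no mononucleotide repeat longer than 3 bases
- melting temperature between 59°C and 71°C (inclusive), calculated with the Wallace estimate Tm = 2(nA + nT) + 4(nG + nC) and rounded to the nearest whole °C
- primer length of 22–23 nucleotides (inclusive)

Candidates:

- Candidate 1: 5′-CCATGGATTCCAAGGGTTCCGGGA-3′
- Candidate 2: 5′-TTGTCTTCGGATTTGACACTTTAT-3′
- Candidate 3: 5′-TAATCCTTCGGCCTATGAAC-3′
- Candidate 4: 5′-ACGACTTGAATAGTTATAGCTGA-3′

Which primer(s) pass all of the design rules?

Candidate 4 only.

Candidate 1 (24 nt, A=5 T=5 G=8 C=6): longest run = 3 ✓; Tm = 2·10 + 4·14 = 76°C, outside 59–71°C ✗; length 24, outside 22–23 ✗ — fails.
Candidate 2 (24 nt, A=4 T=12 G=4 C=4): longest run = 3 ✓; Tm = 2·16 + 4·8 = 64°C ✓; length 24, outside 22–23 ✗ — fails.
Candidate 3 (20 nt, A=5 T=6 G=3 C=6): longest run = 2 ✓; Tm = 2·11 + 4·9 = 58°C, outside 59–71°C ✗; length 20, outside 22–23 ✗ — fails.
Candidate 4 (23 nt, A=8 T=7 G=5 C=3): longest run = 2 ✓; Tm = 2·15 + 4·8 = 62°C ✓; length 23 ✓ — passes.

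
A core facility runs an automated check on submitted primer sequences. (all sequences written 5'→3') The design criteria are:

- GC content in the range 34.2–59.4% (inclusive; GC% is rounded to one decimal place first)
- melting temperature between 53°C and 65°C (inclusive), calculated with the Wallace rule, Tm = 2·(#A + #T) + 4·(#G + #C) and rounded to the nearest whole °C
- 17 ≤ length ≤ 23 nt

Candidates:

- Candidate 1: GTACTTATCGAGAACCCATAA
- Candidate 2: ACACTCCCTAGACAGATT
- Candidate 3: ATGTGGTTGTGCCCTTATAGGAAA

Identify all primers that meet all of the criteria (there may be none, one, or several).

Candidate 1 only.

Candidate 1 (21 nt, A=8 T=5 G=3 C=5): GC 8/21 = 38.1% ✓; Tm = 2·13 + 4·8 = 58°C ✓; length 21 ✓ — passes.
Candidate 2 (18 nt, A=6 T=4 G=2 C=6): GC 8/18 = 44.4% ✓; Tm = 2·10 + 4·8 = 52°C, outside 53–65°C ✗; length 18 ✓ — fails.
Candidate 3 (24 nt, A=6 T=8 G=7 C=3): GC 10/24 = 41.7% ✓; Tm = 2·14 + 4·10 = 68°C, outside 53–65°C ✗; length 24, outside 17–23 ✗ — fails.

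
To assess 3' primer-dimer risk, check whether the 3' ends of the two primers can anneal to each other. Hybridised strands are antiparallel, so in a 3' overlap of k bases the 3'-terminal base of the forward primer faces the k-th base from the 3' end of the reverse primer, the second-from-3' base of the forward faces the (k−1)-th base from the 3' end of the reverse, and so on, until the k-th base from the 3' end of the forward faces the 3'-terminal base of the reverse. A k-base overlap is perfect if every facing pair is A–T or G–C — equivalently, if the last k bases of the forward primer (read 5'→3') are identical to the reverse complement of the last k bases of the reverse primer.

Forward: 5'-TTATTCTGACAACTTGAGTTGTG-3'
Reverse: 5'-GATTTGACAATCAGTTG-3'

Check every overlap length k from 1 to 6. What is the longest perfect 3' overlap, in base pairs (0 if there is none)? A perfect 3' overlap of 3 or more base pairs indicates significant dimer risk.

Longest perfect overlap: 0 complementary base pairs; below the dimer-risk threshold (threshold 3).

Last 6 bases (5'→3') — forward …GTTGTG, reverse …CAGTTG.
Reverse complement of the reverse primer's last 6 bases: CAACTG; its first k bases are the reverse complement of the reverse primer's last k bases, so a perfect k-base overlap needs the forward primer's last k bases to equal them.
Comparing (forward last k vs required): k=1: G vs C ✗; k=2: TG vs CA ✗; k=3: GTG vs CAA ✗; k=4: TGTG vs CAAC ✗; k=5: TTGTG vs CAACT ✗; k=6: GTTGTG vs CAACTG ✗.
No overlap length from 1 to 6 is perfect, so the longest perfect 3' overlap is 0.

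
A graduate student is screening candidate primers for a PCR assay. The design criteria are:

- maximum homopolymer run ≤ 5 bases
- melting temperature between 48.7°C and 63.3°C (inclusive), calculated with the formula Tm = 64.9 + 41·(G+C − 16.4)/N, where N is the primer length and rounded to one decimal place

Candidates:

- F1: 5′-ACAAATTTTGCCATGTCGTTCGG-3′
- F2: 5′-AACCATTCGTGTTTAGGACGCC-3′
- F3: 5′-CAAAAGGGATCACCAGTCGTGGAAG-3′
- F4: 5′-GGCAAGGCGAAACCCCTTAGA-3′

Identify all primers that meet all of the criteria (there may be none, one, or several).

F1, F2, F3 and F4.

F1 (23 nt, A=5 T=8 G=5 C=5): longest run = 4 ✓; Tm = 64.9 + 41·(10 − 16.4)/23 = 53.5°C ✓ — passes.
F2 (22 nt, A=5 T=6 G=5 C=6): longest run = 3 ✓; Tm = 64.9 + 41·(11 − 16.4)/22 = 54.8°C ✓ — passes.
F3 (25 nt, A=9 T=3 G=8 C=5): longest run = 4 ✓; Tm = 64.9 + 41·(13 − 16.4)/25 = 59.3°C ✓ — passes.
F4 (21 nt, A=7 T=2 G=6 C=6): longest run = 4 ✓; Tm = 64.9 + 41·(12 − 16.4)/21 = 56.3°C ✓ — passes.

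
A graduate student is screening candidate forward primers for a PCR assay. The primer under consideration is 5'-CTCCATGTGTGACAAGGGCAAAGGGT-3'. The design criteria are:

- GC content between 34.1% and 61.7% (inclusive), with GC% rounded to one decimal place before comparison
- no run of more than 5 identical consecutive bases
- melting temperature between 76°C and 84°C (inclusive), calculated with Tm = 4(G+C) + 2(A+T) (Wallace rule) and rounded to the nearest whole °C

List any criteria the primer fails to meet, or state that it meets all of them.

Base counts: A=7, T=5, G=9, C=5 (length 26).
GC content: GC 14/26 = 53.8% ✓
homopolymer run: longest run = 3 ✓
Tm: Tm = 2·12 + 4·14 = 80°C ✓

Meets all criteria.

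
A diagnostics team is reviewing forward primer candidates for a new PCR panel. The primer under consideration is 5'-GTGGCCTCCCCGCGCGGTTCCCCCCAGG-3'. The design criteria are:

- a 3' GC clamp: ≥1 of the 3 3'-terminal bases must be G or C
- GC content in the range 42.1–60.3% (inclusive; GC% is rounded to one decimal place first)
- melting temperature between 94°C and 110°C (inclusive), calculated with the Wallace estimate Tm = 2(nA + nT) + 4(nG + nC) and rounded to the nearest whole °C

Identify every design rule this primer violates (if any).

Fails: GC content.

Base counts: A=1, T=4, G=9, C=14 (length 28).
GC clamp: 3' end AGG has 2 G/C ✓
GC content: GC 23/28 = 82.1%, outside 42.1–60.3% ✗
Tm: Tm = 2·5 + 4·23 = 102°C ✓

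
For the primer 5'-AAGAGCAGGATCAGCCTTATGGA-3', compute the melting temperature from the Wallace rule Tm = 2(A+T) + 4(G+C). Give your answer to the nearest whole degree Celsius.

Base counts: A=8, T=4, G=7, C=4 (length 23).
Tm = 2·(8+4) + 4·(7+4) = 2·12 + 4·11 = 24 + 44 = 68°C.

68°C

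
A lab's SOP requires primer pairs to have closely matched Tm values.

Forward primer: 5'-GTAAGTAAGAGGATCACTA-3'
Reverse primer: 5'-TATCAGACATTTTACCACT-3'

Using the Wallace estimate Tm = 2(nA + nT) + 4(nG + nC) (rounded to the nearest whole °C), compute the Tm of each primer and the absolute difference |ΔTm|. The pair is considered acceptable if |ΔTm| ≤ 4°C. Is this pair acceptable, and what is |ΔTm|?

|ΔTm| = 2°C; the pair is acceptable.

Forward: A=8 T=4 G=5 C=2 → Tm = 2·12 + 4·7 = 52°C.
Reverse: A=6 T=7 G=1 C=5 → Tm = 2·13 + 4·6 = 50°C.
|ΔTm| = |52 − 50| = 2°C, ≤ 4°C.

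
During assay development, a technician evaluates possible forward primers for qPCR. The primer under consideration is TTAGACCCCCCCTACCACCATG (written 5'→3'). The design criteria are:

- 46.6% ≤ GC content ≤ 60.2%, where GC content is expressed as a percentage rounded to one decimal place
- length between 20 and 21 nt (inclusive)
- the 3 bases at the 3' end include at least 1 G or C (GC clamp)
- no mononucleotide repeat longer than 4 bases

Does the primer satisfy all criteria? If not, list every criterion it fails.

Fails: length, homopolymer run.

Base counts: A=5, T=4, G=2, C=11 (length 22).
GC content: GC 13/22 = 59.1% ✓
length: length 22, outside 20–21 ✗
GC clamp: 3' end ATG has 1 G/C ✓
homopolymer run: longest run = 7, exceeds 4 ✗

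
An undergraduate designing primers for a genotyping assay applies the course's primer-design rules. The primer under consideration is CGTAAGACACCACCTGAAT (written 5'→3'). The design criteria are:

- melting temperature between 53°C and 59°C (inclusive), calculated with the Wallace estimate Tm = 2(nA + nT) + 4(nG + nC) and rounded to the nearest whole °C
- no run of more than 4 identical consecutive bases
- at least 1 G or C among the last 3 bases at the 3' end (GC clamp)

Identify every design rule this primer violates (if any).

Fails: GC clamp.

Base counts: A=7, T=3, G=3, C=6 (length 19).
Tm: Tm = 2·10 + 4·9 = 56°C ✓
homopolymer run: longest run = 2 ✓
GC clamp: 3' end AAT has 0 G/C, need ≥1 ✗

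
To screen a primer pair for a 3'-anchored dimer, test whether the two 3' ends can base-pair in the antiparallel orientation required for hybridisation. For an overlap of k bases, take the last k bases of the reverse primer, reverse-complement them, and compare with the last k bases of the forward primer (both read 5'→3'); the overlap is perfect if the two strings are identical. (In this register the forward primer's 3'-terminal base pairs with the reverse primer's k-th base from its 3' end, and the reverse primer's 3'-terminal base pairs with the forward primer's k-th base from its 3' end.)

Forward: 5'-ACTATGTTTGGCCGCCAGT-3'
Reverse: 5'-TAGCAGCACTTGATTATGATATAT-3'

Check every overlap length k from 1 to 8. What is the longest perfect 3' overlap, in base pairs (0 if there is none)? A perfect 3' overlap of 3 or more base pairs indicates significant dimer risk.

Last 8 bases (5'→3') — forward …CCGCCAGT, reverse …TGATATAT.
Reverse complement of the reverse primer's last 8 bases: ATATATCA; its first k bases are the reverse complement of the reverse primer's last k bases, so a perfect k-base overlap needs the forward primer's last k bases to equal them.
Comparing (forward last k vs required): k=1: T vs A ✗; k=2: GT vs AT ✗; k=3: AGT vs ATA ✗; k=4: CAGT vs ATAT ✗; k=5: CCAGT vs ATATA ✗; k=6: GCCAGT vs ATATAT ✗; k=7: CGCCAGT vs ATATATC ✗; k=8: CCGCCAGT vs ATATATCA ✗.
No overlap length from 1 to 8 is perfect, so the longest perfect 3' overlap is 0.

Longest perfect overlap: 0 complementary base pairs; below the dimer-risk threshold (threshold 3).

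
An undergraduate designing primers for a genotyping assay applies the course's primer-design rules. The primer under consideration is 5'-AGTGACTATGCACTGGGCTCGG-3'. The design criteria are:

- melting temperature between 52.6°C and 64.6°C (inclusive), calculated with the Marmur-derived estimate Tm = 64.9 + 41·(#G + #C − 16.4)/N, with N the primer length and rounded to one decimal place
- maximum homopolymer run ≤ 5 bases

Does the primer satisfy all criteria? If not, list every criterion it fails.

Meets all criteria.

Base counts: A=4, T=5, G=8, C=5 (length 22).
Tm: Tm = 64.9 + 41·(13 − 16.4)/22 = 58.6°C ✓
homopolymer run: longest run = 3 ✓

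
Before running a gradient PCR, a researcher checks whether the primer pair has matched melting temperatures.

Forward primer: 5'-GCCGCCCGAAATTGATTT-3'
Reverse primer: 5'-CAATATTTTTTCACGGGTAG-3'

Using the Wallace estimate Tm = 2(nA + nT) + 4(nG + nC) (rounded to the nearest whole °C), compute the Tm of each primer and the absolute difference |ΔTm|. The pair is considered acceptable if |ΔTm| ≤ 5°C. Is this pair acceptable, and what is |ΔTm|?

|ΔTm| = 0°C; the pair is acceptable.

Forward: A=4 T=5 G=4 C=5 → Tm = 2·9 + 4·9 = 54°C.
Reverse: A=5 T=8 G=4 C=3 → Tm = 2·13 + 4·7 = 54°C.
|ΔTm| = |54 − 54| = 0°C, ≤ 5°C.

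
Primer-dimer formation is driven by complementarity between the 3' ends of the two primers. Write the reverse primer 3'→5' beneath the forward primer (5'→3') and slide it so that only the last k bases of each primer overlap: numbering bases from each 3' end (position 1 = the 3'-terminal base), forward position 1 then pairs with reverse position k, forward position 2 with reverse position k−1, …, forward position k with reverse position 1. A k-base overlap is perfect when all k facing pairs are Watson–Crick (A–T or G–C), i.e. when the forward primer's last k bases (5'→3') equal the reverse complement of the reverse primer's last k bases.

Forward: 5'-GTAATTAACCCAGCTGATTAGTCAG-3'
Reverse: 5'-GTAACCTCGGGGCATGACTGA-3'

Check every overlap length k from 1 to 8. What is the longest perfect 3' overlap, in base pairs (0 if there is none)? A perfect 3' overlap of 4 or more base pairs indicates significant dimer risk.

Last 8 bases (5'→3') — forward …TTAGTCAG, reverse …ATGACTGA.
Reverse complement of the reverse primer's last 8 bases: TCAGTCAT; its first k bases are the reverse complement of the reverse primer's last k bases, so a perfect k-base overlap needs the forward primer's last k bases to equal them.
Comparing (forward last k vs required): k=1: G vs T ✗; k=2: AG vs TC ✗; k=3: CAG vs TCA ✗; k=4: TCAG vs TCAG ✓; k=5: GTCAG vs TCAGT ✗; k=6: AGTCAG vs TCAGTC ✗; k=7: TAGTCAG vs TCAGTCA ✗; k=8: TTAGTCAG vs TCAGTCAT ✗.
Only k = 4 is perfect, so the longest perfect 3' overlap is 4.

Longest perfect overlap: 4 complementary base pairs; significant dimer risk (threshold 4).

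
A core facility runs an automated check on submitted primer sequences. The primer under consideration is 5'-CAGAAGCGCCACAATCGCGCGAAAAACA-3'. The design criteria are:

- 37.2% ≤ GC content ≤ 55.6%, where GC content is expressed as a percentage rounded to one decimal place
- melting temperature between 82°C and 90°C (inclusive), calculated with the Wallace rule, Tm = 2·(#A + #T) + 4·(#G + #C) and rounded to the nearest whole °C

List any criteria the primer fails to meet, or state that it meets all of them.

Base counts: A=12, T=1, G=6, C=9 (length 28).
GC content: GC 15/28 = 53.6% ✓
Tm: Tm = 2·13 + 4·15 = 86°C ✓

Meets all criteria.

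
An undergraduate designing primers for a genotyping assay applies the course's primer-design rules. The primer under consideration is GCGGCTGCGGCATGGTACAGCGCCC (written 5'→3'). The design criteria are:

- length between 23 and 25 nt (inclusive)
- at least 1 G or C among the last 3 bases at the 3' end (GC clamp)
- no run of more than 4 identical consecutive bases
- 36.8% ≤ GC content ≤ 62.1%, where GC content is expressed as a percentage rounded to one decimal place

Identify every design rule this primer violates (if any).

Base counts: A=3, T=3, G=10, C=9 (length 25).
length: length 25 ✓
GC clamp: 3' end CCC has 3 G/C ✓
homopolymer run: longest run = 3 ✓
GC content: GC 19/25 = 76.0%, outside 36.8–62.1% ✗

Fails: GC content.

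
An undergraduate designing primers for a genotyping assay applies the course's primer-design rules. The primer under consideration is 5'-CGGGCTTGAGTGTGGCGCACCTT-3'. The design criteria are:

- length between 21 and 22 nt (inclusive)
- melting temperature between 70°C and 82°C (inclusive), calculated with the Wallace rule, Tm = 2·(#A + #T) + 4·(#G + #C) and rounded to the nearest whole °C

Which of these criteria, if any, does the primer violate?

Base counts: A=2, T=6, G=9, C=6 (length 23).
length: length 23, outside 21–22 ✗
Tm: Tm = 2·8 + 4·15 = 76°C ✓

Fails: length.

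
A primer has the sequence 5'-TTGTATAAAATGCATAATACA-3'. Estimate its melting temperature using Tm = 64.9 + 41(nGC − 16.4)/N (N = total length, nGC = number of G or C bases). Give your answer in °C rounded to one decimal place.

Base counts: A=10, T=7, G=2, C=2; G+C = 4, N = 21.
Tm = 64.9 + 41·(4 − 16.4)/21 = 64.9 + -508.40/21 = 40.7°C.

40.7°C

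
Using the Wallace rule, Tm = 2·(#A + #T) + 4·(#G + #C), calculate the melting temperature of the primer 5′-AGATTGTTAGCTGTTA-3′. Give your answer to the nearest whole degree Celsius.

42°C

Base counts: A=4, T=7, G=4, C=1 (length 16).
Tm = 2·(4+7) + 4·(4+1) = 2·11 + 4·5 = 22 + 20 = 42°C.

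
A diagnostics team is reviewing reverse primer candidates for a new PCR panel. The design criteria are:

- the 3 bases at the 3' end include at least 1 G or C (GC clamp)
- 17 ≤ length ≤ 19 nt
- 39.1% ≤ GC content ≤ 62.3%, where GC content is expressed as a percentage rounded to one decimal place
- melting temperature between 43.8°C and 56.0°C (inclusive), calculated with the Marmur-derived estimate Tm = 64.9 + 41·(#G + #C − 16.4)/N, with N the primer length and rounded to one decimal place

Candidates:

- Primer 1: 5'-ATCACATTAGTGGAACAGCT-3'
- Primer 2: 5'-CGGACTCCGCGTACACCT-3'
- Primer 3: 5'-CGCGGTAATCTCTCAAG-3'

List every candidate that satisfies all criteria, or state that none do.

Primer 3 only.

Primer 1 (20 nt, A=7 T=5 G=4 C=4): 3' end GCT has 2 G/C ✓; length 20, outside 17–19 ✗; GC 8/20 = 40.0% ✓; Tm = 64.9 + 41·(8 − 16.4)/20 = 47.7°C ✓ — fails.
Primer 2 (18 nt, A=3 T=3 G=4 C=8): 3' end CCT has 2 G/C ✓; length 18 ✓; GC 12/18 = 66.7%, outside 39.1–62.3% ✗; Tm = 64.9 + 41·(12 − 16.4)/18 = 54.9°C ✓ — fails.
Primer 3 (17 nt, A=4 T=4 G=4 C=5): 3' end AAG has 1 G/C ✓; length 17 ✓; GC 9/17 = 52.9% ✓; Tm = 64.9 + 41·(9 − 16.4)/17 = 47.1°C ✓ — passes.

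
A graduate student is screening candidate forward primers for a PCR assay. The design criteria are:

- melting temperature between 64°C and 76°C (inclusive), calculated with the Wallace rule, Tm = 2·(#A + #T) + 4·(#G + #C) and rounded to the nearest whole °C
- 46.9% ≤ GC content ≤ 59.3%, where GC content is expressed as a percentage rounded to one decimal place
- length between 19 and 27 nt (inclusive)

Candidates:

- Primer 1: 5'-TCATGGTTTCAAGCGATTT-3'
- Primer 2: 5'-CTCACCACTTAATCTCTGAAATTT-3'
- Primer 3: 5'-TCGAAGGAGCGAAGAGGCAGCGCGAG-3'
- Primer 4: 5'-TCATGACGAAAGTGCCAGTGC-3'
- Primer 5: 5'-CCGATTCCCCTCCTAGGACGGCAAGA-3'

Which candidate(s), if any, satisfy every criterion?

Primer 1 (19 nt, A=4 T=8 G=4 C=3): Tm = 2·12 + 4·7 = 52°C, outside 64–76°C ✗; GC 7/19 = 36.8%, outside 46.9–59.3% ✗; length 19 ✓ — fails.
Primer 2 (24 nt, A=7 T=9 G=1 C=7): Tm = 2·16 + 4·8 = 64°C ✓; GC 8/24 = 33.3%, outside 46.9–59.3% ✗; length 24 ✓ — fails.
Primer 3 (26 nt, A=8 T=1 G=12 C=5): Tm = 2·9 + 4·17 = 86°C, outside 64–76°C ✗; GC 17/26 = 65.4%, outside 46.9–59.3% ✗; length 26 ✓ — fails.
Primer 4 (21 nt, A=6 T=4 G=6 C=5): Tm = 2·10 + 4·11 = 64°C ✓; GC 11/21 = 52.4% ✓; length 21 ✓ — passes.
Primer 5 (26 nt, A=6 T=4 G=6 C=10): Tm = 2·10 + 4·16 = 84°C, outside 64–76°C ✗; GC 16/26 = 61.5%, outside 46.9–59.3% ✗; length 26 ✓ — fails.

Primer 4 only.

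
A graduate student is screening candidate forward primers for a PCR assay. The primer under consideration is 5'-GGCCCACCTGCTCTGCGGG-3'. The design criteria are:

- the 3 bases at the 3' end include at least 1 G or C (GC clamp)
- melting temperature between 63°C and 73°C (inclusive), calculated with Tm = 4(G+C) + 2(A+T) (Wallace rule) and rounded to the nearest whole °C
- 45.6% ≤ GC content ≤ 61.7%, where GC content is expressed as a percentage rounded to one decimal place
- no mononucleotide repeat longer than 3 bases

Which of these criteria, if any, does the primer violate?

Base counts: A=1, T=3, G=7, C=8 (length 19).
GC clamp: 3' end GGG has 3 G/C ✓
Tm: Tm = 2·4 + 4·15 = 68°C ✓
GC content: GC 15/19 = 78.9%, outside 45.6–61.7% ✗
homopolymer run: longest run = 3 ✓

Fails: GC content.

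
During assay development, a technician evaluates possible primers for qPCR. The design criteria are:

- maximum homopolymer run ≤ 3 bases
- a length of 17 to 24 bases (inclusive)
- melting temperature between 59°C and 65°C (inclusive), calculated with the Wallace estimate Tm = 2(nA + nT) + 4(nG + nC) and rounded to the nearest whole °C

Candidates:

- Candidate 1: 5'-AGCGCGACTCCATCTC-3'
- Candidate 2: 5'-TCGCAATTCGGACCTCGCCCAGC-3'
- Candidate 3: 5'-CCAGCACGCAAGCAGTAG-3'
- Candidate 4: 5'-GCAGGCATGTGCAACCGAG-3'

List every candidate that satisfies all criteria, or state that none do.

Candidate 4 only.

Candidate 1 (16 nt, A=3 T=3 G=3 C=7): longest run = 2 ✓; length 16, outside 17–24 ✗; Tm = 2·6 + 4·10 = 52°C, outside 59–65°C ✗ — fails.
Candidate 2 (23 nt, A=4 T=4 G=5 C=10): longest run = 3 ✓; length 23 ✓; Tm = 2·8 + 4·15 = 76°C, outside 59–65°C ✗ — fails.
Candidate 3 (18 nt, A=6 T=1 G=5 C=6): longest run = 2 ✓; length 18 ✓; Tm = 2·7 + 4·11 = 58°C, outside 59–65°C ✗ — fails.
Candidate 4 (19 nt, A=5 T=2 G=7 C=5): longest run = 2 ✓; length 19 ✓; Tm = 2·7 + 4·12 = 62°C ✓ — passes.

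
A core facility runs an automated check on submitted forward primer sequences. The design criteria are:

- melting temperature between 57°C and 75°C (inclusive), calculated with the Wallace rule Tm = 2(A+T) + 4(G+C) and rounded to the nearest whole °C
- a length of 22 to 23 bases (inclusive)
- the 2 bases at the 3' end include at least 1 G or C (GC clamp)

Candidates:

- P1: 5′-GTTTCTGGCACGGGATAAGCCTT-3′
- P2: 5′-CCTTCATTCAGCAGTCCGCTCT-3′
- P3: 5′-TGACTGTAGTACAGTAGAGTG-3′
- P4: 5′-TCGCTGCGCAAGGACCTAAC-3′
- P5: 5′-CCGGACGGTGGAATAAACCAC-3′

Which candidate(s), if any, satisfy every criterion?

P2 only.

P1 (23 nt, A=4 T=7 G=7 C=5): Tm = 2·11 + 4·12 = 70°C ✓; length 23 ✓; 3' end TT has 0 G/C, need ≥1 ✗ — fails.
P2 (22 nt, A=3 T=7 G=3 C=9): Tm = 2·10 + 4·12 = 68°C ✓; length 22 ✓; 3' end CT has 1 G/C ✓ — passes.
P3 (21 nt, A=6 T=6 G=7 C=2): Tm = 2·12 + 4·9 = 60°C ✓; length 21, outside 22–23 ✗; 3' end TG has 1 G/C ✓ — fails.
P4 (20 nt, A=5 T=3 G=5 C=7): Tm = 2·8 + 4·12 = 64°C ✓; length 20, outside 22–23 ✗; 3' end AC has 1 G/C ✓ — fails.
P5 (21 nt, A=7 T=2 G=6 C=6): Tm = 2·9 + 4·12 = 66°C ✓; length 21, outside 22–23 ✗; 3' end AC has 1 G/C ✓ — fails.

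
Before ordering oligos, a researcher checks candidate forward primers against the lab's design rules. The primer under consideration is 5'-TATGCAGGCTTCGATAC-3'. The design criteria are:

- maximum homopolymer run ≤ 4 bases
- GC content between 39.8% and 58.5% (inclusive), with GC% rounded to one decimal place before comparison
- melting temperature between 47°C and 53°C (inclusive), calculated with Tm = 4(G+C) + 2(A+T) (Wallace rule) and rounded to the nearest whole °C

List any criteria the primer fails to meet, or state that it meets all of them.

Base counts: A=4, T=5, G=4, C=4 (length 17).
homopolymer run: longest run = 2 ✓
GC content: GC 8/17 = 47.1% ✓
Tm: Tm = 2·9 + 4·8 = 50°C ✓

Meets all criteria.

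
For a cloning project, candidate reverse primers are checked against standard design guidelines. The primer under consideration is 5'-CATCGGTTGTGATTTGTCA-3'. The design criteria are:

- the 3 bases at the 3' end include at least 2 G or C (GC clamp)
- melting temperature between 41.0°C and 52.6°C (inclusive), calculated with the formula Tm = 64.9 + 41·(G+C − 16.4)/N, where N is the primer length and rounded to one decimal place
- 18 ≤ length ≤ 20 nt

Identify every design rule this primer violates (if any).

Fails: GC clamp.

Base counts: A=3, T=8, G=5, C=3 (length 19).
GC clamp: 3' end TCA has 1 G/C, need ≥2 ✗
Tm: Tm = 64.9 + 41·(8 − 16.4)/19 = 46.8°C ✓
length: length 19 ✓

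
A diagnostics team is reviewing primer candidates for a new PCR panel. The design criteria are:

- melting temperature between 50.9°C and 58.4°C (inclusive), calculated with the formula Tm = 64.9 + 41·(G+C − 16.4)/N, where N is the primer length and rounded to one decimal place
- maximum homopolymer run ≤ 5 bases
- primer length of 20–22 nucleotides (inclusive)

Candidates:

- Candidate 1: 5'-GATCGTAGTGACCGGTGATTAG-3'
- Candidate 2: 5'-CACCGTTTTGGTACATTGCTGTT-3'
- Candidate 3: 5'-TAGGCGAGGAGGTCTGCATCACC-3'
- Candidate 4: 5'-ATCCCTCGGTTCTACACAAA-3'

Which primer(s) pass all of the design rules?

Candidate 1 (22 nt, A=5 T=6 G=8 C=3): Tm = 64.9 + 41·(11 − 16.4)/22 = 54.8°C ✓; longest run = 2 ✓; length 22 ✓ — passes.
Candidate 2 (23 nt, A=3 T=10 G=5 C=5): Tm = 64.9 + 41·(10 − 16.4)/23 = 53.5°C ✓; longest run = 4 ✓; length 23, outside 20–22 ✗ — fails.
Candidate 3 (23 nt, A=5 T=4 G=8 C=6): Tm = 64.9 + 41·(14 − 16.4)/23 = 60.6°C, outside 50.9–58.4°C ✗; longest run = 2 ✓; length 23, outside 20–22 ✗ — fails.
Candidate 4 (20 nt, A=6 T=5 G=2 C=7): Tm = 64.9 + 41·(9 − 16.4)/20 = 49.7°C, outside 50.9–58.4°C ✗; longest run = 3 ✓; length 20 ✓ — fails.

Candidate 1 only.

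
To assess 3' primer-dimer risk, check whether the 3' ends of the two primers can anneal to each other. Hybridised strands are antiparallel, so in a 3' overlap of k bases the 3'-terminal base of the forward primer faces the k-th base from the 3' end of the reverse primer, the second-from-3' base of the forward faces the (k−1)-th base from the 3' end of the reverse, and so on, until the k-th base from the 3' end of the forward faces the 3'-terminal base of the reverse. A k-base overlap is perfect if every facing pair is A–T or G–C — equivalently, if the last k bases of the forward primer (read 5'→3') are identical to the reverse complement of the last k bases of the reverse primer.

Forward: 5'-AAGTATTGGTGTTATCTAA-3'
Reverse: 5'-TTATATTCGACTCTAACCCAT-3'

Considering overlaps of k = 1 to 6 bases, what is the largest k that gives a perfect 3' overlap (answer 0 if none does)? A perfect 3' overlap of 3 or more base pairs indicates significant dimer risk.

Longest perfect overlap: 1 complementary base pair; below the dimer-risk threshold (threshold 3).

Last 6 bases (5'→3') — forward …ATCTAA, reverse …ACCCAT.
Reverse complement of the reverse primer's last 6 bases: ATGGGT; its first k bases are the reverse complement of the reverse primer's last k bases, so a perfect k-base overlap needs the forward primer's last k bases to equal them.
Comparing (forward last k vs required): k=1: A vs A ✓; k=2: AA vs AT ✗; k=3: TAA vs ATG ✗; k=4: CTAA vs ATGG ✗; k=5: TCTAA vs ATGGG ✗; k=6: ATCTAA vs ATGGGT ✗.
Only k = 1 is perfect, so the longest perfect 3' overlap is 1.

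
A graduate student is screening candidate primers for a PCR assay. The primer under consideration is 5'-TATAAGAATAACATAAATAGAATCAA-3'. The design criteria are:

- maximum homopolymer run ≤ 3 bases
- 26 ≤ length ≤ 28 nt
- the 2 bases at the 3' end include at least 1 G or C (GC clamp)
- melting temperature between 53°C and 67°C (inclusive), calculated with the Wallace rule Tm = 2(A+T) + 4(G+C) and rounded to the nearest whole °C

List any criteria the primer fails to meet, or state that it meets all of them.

Base counts: A=16, T=6, G=2, C=2 (length 26).
homopolymer run: longest run = 3 ✓
length: length 26 ✓
GC clamp: 3' end AA has 0 G/C, need ≥1 ✗
Tm: Tm = 2·22 + 4·4 = 60°C ✓

Fails: GC clamp.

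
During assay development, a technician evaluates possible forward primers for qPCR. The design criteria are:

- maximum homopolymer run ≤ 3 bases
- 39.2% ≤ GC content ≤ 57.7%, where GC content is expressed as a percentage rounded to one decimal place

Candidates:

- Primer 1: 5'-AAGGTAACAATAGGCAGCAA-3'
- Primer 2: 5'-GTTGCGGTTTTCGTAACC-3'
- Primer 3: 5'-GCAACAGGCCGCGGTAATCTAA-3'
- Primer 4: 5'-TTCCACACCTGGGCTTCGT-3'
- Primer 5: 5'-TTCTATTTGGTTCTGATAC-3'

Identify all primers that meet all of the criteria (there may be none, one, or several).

Primer 1 (20 nt, A=10 T=2 G=5 C=3): longest run = 2 ✓; GC 8/20 = 40.0% ✓ — passes.
Primer 2 (18 nt, A=2 T=7 G=5 C=4): longest run = 4, exceeds 3 ✗; GC 9/18 = 50.0% ✓ — fails.
Primer 3 (22 nt, A=7 T=3 G=6 C=6): longest run = 2 ✓; GC 12/22 = 54.5% ✓ — passes.
Primer 4 (19 nt, A=2 T=6 G=4 C=7): longest run = 3 ✓; GC 11/19 = 57.9%, outside 39.2–57.7% ✗ — fails.
Primer 5 (19 nt, A=3 T=10 G=3 C=3): longest run = 3 ✓; GC 6/19 = 31.6%, outside 39.2–57.7% ✗ — fails.

Primer 1 and Primer 3.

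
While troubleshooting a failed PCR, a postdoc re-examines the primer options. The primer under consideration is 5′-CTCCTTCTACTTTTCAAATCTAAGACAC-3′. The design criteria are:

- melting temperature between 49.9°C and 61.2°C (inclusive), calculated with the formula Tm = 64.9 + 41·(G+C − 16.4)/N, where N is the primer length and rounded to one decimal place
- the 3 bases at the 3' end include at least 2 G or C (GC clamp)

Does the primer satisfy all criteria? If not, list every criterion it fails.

Base counts: A=8, T=10, G=1, C=9 (length 28).
Tm: Tm = 64.9 + 41·(10 − 16.4)/28 = 55.5°C ✓
GC clamp: 3' end CAC has 2 G/C ✓

Meets all criteria.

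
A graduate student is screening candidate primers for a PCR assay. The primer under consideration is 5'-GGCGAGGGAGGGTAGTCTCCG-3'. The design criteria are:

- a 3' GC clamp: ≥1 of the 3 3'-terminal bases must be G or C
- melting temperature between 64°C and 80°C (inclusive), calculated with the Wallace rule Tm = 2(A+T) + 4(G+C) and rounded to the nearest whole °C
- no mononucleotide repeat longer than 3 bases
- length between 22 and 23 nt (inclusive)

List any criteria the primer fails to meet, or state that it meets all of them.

Base counts: A=3, T=3, G=11, C=4 (length 21).
GC clamp: 3' end CCG has 3 G/C ✓
Tm: Tm = 2·6 + 4·15 = 72°C ✓
homopolymer run: longest run = 3 ✓
length: length 21, outside 22–23 ✗

Fails: length.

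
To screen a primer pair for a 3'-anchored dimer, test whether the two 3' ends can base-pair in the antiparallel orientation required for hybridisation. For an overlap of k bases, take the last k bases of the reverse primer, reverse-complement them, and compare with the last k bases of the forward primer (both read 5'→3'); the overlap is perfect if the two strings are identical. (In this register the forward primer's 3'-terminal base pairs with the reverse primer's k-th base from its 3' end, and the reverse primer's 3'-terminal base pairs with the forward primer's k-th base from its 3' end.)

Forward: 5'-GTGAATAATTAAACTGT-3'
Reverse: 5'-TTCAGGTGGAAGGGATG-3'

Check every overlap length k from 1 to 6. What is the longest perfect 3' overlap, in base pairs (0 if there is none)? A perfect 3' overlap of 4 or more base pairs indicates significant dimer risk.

Last 6 bases (5'→3') — forward …AACTGT, reverse …GGGATG.
Reverse complement of the reverse primer's last 6 bases: CATCCC; its first k bases are the reverse complement of the reverse primer's last k bases, so a perfect k-base overlap needs the forward primer's last k bases to equal them.
Comparing (forward last k vs required): k=1: T vs C ✗; k=2: GT vs CA ✗; k=3: TGT vs CAT ✗; k=4: CTGT vs CATC ✗; k=5: ACTGT vs CATCC ✗; k=6: AACTGT vs CATCCC ✗.
No overlap length from 1 to 6 is perfect, so the longest perfect 3' overlap is 0.

Longest perfect overlap: 0 complementary base pairs; below the dimer-risk threshold (threshold 4).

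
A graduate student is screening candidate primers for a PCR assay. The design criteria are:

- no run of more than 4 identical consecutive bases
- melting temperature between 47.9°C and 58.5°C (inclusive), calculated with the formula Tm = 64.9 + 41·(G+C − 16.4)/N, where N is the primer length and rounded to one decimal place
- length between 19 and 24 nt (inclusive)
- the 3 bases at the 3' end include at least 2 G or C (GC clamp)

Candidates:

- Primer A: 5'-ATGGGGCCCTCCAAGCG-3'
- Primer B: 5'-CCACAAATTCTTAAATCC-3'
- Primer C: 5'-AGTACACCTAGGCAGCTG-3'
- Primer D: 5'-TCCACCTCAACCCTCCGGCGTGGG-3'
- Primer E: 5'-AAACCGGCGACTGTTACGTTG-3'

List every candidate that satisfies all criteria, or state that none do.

None of the candidates satisfy all criteria.

Primer A (17 nt, A=3 T=2 G=6 C=6): longest run = 4 ✓; Tm = 64.9 + 41·(12 − 16.4)/17 = 54.3°C ✓; length 17, outside 19–24 ✗; 3' end GCG has 3 G/C ✓ — fails.
Primer B (18 nt, A=7 T=5 G=0 C=6): longest run = 3 ✓; Tm = 64.9 + 41·(6 − 16.4)/18 = 41.2°C, outside 47.9–58.5°C ✗; length 18, outside 19–24 ✗; 3' end TCC has 2 G/C ✓ — fails.
Primer C (18 nt, A=5 T=3 G=5 C=5): longest run = 2 ✓; Tm = 64.9 + 41·(10 − 16.4)/18 = 50.3°C ✓; length 18, outside 19–24 ✗; 3' end CTG has 2 G/C ✓ — fails.
Primer D (24 nt, A=3 T=4 G=6 C=11): longest run = 3 ✓; Tm = 64.9 + 41·(17 − 16.4)/24 = 65.9°C, outside 47.9–58.5°C ✗; length 24 ✓; 3' end GGG has 3 G/C ✓ — fails.
Primer E (21 nt, A=5 T=5 G=6 C=5): longest run = 3 ✓; Tm = 64.9 + 41·(11 − 16.4)/21 = 54.4°C ✓; length 21 ✓; 3' end TTG has 1 G/C, need ≥2 ✗ — fails.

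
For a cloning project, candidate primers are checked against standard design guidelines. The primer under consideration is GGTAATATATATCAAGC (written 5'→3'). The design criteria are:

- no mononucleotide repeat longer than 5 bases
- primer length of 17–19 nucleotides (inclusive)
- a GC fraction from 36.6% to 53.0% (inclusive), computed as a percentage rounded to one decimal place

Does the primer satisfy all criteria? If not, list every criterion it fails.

Fails: GC content.

Base counts: A=7, T=5, G=3, C=2 (length 17).
homopolymer run: longest run = 2 ✓
length: length 17 ✓
GC content: GC 5/17 = 29.4%, outside 36.6–53.0% ✗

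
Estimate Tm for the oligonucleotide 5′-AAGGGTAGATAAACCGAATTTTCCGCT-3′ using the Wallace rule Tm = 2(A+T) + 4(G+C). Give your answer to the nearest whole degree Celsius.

76°C

Base counts: A=9, T=7, G=6, C=5 (length 27).
Tm = 2·(9+7) + 4·(6+5) = 2·16 + 4·11 = 32 + 44 = 76°C.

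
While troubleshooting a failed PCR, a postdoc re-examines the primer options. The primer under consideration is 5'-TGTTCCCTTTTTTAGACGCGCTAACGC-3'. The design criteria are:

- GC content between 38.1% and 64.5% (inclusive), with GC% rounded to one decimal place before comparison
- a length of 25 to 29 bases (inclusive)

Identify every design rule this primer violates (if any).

Meets all criteria.

Base counts: A=4, T=10, G=5, C=8 (length 27).
GC content: GC 13/27 = 48.1% ✓
length: length 27 ✓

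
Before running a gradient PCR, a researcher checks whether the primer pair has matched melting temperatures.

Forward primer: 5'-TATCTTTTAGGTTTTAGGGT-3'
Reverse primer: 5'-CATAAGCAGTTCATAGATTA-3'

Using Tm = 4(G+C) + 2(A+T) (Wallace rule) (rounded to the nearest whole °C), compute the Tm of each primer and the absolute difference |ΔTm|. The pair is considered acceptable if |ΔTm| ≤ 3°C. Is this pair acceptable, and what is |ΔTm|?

Forward: A=3 T=11 G=5 C=1 → Tm = 2·14 + 4·6 = 52°C.
Reverse: A=8 T=6 G=3 C=3 → Tm = 2·14 + 4·6 = 52°C.
|ΔTm| = |52 − 52| = 0°C, ≤ 3°C.

|ΔTm| = 0°C; the pair is acceptable.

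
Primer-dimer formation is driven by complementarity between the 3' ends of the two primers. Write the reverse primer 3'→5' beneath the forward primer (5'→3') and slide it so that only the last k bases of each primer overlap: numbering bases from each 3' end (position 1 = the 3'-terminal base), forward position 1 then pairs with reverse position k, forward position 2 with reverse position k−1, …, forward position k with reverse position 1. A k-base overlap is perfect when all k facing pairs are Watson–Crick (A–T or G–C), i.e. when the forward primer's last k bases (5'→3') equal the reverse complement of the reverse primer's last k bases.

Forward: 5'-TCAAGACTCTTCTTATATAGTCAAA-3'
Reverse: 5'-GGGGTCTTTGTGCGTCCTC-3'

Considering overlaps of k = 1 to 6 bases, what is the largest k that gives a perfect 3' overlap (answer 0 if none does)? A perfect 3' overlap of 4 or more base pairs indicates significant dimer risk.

Last 6 bases (5'→3') — forward …GTCAAA, reverse …GTCCTC.
Reverse complement of the reverse primer's last 6 bases: GAGGAC; its first k bases are the reverse complement of the reverse primer's last k bases, so a perfect k-base overlap needs the forward primer's last k bases to equal them.
Comparing (forward last k vs required): k=1: A vs G ✗; k=2: AA vs GA ✗; k=3: AAA vs GAG ✗; k=4: CAAA vs GAGG ✗; k=5: TCAAA vs GAGGA ✗; k=6: GTCAAA vs GAGGAC ✗.
No overlap length from 1 to 6 is perfect, so the longest perfect 3' overlap is 0.

Longest perfect overlap: 0 complementary base pairs; below the dimer-risk threshold (threshold 4).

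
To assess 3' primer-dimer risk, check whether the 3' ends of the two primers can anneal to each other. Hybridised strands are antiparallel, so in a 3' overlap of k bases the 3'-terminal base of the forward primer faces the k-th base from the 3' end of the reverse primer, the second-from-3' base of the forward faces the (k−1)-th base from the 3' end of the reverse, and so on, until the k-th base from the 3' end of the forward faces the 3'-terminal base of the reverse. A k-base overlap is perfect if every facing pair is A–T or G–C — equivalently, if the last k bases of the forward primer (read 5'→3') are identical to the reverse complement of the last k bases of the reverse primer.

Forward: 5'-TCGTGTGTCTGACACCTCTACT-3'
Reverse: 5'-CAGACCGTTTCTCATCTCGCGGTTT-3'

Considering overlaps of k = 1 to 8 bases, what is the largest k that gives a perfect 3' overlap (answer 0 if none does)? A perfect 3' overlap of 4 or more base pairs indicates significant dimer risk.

Longest perfect overlap: 0 complementary base pairs; below the dimer-risk threshold (threshold 4).

Last 8 bases (5'→3') — forward …CCTCTACT, reverse …CGCGGTTT.
Reverse complement of the reverse primer's last 8 bases: AAACCGCG; its first k bases are the reverse complement of the reverse primer's last k bases, so a perfect k-base overlap needs the forward primer's last k bases to equal them.
Comparing (forward last k vs required): k=1: T vs A ✗; k=2: CT vs AA ✗; k=3: ACT vs AAA ✗; k=4: TACT vs AAAC ✗; k=5: CTACT vs AAACC ✗; k=6: TCTACT vs AAACCG ✗; k=7: CTCTACT vs AAACCGC ✗; k=8: CCTCTACT vs AAACCGCG ✗.
No overlap length from 1 to 8 is perfect, so the longest perfect 3' overlap is 0.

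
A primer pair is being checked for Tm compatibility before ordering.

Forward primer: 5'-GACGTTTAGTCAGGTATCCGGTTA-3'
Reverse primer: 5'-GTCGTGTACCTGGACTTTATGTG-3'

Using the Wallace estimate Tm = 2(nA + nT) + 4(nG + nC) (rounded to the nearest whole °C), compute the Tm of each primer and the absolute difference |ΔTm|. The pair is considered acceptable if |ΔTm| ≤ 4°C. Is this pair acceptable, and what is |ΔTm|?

Forward: A=5 T=8 G=7 C=4 → Tm = 2·13 + 4·11 = 70°C.
Reverse: A=3 T=9 G=7 C=4 → Tm = 2·12 + 4·11 = 68°C.
|ΔTm| = |70 − 68| = 2°C, ≤ 4°C.

|ΔTm| = 2°C; the pair is acceptable.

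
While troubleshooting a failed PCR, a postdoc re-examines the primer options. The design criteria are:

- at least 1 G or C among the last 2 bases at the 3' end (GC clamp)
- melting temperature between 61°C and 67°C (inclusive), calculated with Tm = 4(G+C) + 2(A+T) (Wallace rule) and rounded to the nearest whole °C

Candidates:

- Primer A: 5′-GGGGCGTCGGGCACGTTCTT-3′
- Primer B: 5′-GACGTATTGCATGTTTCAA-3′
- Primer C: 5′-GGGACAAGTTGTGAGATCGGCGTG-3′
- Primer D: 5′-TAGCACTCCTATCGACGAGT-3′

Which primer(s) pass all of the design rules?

None of the candidates satisfy all criteria.

Primer A (20 nt, A=1 T=5 G=9 C=5): 3' end TT has 0 G/C, need ≥1 ✗; Tm = 2·6 + 4·14 = 68°C, outside 61–67°C ✗ — fails.
Primer B (19 nt, A=5 T=7 G=4 C=3): 3' end AA has 0 G/C, need ≥1 ✗; Tm = 2·12 + 4·7 = 52°C, outside 61–67°C ✗ — fails.
Primer C (24 nt, A=5 T=5 G=11 C=3): 3' end TG has 1 G/C ✓; Tm = 2·10 + 4·14 = 76°C, outside 61–67°C ✗ — fails.
Primer D (20 nt, A=5 T=5 G=4 C=6): 3' end GT has 1 G/C ✓; Tm = 2·10 + 4·10 = 60°C, outside 61–67°C ✗ — fails.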